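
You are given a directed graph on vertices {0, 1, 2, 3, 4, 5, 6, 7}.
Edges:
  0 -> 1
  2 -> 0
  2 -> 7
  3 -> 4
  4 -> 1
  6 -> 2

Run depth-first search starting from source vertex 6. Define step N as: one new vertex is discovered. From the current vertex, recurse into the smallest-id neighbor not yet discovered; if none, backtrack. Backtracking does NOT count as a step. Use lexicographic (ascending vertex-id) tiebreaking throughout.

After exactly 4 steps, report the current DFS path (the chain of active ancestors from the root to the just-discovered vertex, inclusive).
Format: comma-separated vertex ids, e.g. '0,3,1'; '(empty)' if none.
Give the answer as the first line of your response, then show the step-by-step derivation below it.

6,2,0,1

step 1: discover 6; path=6; order=6
step 2: discover 2; path=6>2; order=6,2
step 3: discover 0; path=6>2>0; order=6,2,0
step 4: discover 1; path=6>2>0>1; order=6,2,0,1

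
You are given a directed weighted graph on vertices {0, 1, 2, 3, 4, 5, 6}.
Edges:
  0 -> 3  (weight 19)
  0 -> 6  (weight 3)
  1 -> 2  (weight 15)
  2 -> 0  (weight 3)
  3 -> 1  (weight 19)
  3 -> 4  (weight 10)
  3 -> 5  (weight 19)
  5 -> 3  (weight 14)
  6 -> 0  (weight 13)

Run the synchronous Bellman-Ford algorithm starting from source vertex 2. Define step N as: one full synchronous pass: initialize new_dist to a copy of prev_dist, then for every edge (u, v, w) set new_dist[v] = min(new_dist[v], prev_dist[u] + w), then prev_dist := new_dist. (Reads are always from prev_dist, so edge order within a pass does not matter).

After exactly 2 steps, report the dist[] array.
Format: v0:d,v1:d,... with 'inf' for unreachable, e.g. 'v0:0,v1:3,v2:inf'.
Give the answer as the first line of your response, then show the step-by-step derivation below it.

v0:3,v1:inf,v2:0,v3:22,v4:inf,v5:inf,v6:6

step 1: dist = v0:3,v1:inf,v2:0,v3:inf,v4:inf,v5:inf,v6:inf
step 2: dist = v0:3,v1:inf,v2:0,v3:22,v4:inf,v5:inf,v6:6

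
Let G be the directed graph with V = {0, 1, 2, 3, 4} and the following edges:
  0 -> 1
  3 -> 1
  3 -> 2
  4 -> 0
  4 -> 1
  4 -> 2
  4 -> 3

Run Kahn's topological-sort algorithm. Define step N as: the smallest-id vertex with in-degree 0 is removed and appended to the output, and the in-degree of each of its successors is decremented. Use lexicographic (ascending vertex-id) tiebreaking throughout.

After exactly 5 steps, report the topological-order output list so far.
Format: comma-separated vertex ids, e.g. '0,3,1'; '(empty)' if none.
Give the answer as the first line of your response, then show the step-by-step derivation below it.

4,0,3,1,2

step 1: output 4; order=[4]; indeg=(0,2,1,0,0)
step 2: output 0; order=[4,0]; indeg=(0,1,1,0,0)
step 3: output 3; order=[4,0,3]; indeg=(0,0,0,0,0)
step 4: output 1; order=[4,0,3,1]; indeg=(0,0,0,0,0)
step 5: output 2; order=[4,0,3,1,2]; indeg=(0,0,0,0,0)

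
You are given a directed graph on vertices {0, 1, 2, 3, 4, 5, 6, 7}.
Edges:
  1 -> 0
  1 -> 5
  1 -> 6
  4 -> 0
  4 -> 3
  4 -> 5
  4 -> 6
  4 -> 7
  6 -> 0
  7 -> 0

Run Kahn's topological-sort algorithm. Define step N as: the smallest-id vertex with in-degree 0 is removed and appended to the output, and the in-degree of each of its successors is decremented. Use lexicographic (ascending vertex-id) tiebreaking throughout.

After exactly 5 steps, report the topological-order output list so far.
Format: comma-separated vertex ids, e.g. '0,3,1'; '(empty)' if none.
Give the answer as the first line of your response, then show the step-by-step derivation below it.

1,2,4,3,5

step 1: output 1; order=[1]; indeg=(3,0,0,1,0,1,1,1)
step 2: output 2; order=[1,2]; indeg=(3,0,0,1,0,1,1,1)
step 3: output 4; order=[1,2,4]; indeg=(2,0,0,0,0,0,0,0)
step 4: output 3; order=[1,2,4,3]; indeg=(2,0,0,0,0,0,0,0)
step 5: output 5; order=[1,2,4,3,5]; indeg=(2,0,0,0,0,0,0,0)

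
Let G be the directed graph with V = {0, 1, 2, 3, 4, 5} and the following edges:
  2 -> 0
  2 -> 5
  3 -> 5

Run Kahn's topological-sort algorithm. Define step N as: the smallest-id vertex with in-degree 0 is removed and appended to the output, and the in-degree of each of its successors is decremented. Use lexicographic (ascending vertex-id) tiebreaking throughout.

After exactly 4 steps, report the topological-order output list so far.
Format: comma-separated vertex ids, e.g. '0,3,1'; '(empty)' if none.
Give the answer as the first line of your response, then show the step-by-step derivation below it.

1,2,0,3

step 1: output 1; order=[1]; indeg=(1,0,0,0,0,2)
step 2: output 2; order=[1,2]; indeg=(0,0,0,0,0,1)
step 3: output 0; order=[1,2,0]; indeg=(0,0,0,0,0,1)
step 4: output 3; order=[1,2,0,3]; indeg=(0,0,0,0,0,0)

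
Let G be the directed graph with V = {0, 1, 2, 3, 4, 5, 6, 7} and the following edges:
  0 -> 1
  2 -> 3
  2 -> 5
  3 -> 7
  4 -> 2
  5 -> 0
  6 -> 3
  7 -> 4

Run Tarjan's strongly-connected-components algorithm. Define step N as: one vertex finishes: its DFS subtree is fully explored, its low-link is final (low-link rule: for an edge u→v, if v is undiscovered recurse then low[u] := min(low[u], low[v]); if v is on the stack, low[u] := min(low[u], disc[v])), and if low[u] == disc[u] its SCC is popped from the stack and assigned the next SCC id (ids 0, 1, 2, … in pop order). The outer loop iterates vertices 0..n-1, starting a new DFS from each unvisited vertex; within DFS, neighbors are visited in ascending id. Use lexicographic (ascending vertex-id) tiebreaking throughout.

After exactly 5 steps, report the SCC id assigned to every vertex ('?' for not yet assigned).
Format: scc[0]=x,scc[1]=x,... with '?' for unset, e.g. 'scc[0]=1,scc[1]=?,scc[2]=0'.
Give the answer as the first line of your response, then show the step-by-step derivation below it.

scc[0]=1,scc[1]=0,scc[2]=?,scc[3]=?,scc[4]=?,scc[5]=?,scc[6]=?,scc[7]=?

step 1: low=(low[0]=0,low[1]=1,low[2]=?,low[3]=?,low[4]=?,low[5]=?,low[6]=?,low[7]=?); scc=(scc[0]=?,scc[1]=0,scc[2]=?,scc[3]=?,scc[4]=?,scc[5]=?,scc[6]=?,scc[7]=?)
step 2: low=(low[0]=0,low[1]=1,low[2]=?,low[3]=?,low[4]=?,low[5]=?,low[6]=?,low[7]=?); scc=(scc[0]=1,scc[1]=0,scc[2]=?,scc[3]=?,scc[4]=?,scc[5]=?,scc[6]=?,scc[7]=?)
step 3: low=(low[0]=0,low[1]=1,low[2]=2,low[3]=3,low[4]=2,low[5]=?,low[6]=?,low[7]=4); scc=(scc[0]=1,scc[1]=0,scc[2]=?,scc[3]=?,scc[4]=?,scc[5]=?,scc[6]=?,scc[7]=?)
step 4: low=(low[0]=0,low[1]=1,low[2]=2,low[3]=3,low[4]=2,low[5]=?,low[6]=?,low[7]=2); scc=(scc[0]=1,scc[1]=0,scc[2]=?,scc[3]=?,scc[4]=?,scc[5]=?,scc[6]=?,scc[7]=?)
step 5: low=(low[0]=0,low[1]=1,low[2]=2,low[3]=2,low[4]=2,low[5]=?,low[6]=?,low[7]=2); scc=(scc[0]=1,scc[1]=0,scc[2]=?,scc[3]=?,scc[4]=?,scc[5]=?,scc[6]=?,scc[7]=?)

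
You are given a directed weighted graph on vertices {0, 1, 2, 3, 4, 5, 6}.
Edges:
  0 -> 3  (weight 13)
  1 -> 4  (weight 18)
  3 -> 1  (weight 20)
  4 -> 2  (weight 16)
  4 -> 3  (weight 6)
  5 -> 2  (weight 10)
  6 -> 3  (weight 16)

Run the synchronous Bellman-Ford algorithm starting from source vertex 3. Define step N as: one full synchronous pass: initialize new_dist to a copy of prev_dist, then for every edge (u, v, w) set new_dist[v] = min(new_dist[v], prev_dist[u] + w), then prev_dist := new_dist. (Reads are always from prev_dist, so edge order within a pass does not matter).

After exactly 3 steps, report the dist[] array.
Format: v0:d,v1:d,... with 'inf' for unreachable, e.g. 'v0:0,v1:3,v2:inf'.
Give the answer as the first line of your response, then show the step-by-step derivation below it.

v0:inf,v1:20,v2:54,v3:0,v4:38,v5:inf,v6:inf

step 1: dist = v0:inf,v1:20,v2:inf,v3:0,v4:inf,v5:inf,v6:inf
step 2: dist = v0:inf,v1:20,v2:inf,v3:0,v4:38,v5:inf,v6:inf
step 3: dist = v0:inf,v1:20,v2:54,v3:0,v4:38,v5:inf,v6:inf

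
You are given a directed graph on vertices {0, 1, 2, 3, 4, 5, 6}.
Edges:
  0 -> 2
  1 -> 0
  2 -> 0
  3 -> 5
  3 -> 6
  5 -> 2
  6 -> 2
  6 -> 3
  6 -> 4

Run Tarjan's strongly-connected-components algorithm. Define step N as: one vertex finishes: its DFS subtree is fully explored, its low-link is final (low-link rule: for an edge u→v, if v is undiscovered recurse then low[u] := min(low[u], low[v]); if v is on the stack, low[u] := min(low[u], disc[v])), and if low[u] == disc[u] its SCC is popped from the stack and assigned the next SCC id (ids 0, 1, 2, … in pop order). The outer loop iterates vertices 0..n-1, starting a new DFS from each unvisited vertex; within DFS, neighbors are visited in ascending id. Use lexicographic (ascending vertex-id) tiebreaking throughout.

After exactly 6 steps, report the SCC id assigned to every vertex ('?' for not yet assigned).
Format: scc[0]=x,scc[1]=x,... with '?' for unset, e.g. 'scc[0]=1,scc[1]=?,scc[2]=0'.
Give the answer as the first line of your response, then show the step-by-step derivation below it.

scc[0]=0,scc[1]=1,scc[2]=0,scc[3]=?,scc[4]=3,scc[5]=2,scc[6]=?

step 1: low=(low[0]=0,low[1]=?,low[2]=0,low[3]=?,low[4]=?,low[5]=?,low[6]=?); scc=(scc[0]=?,scc[1]=?,scc[2]=?,scc[3]=?,scc[4]=?,scc[5]=?,scc[6]=?)
step 2: low=(low[0]=0,low[1]=?,low[2]=0,low[3]=?,low[4]=?,low[5]=?,low[6]=?); scc=(scc[0]=0,scc[1]=?,scc[2]=0,scc[3]=?,scc[4]=?,scc[5]=?,scc[6]=?)
step 3: low=(low[0]=0,low[1]=2,low[2]=0,low[3]=?,low[4]=?,low[5]=?,low[6]=?); scc=(scc[0]=0,scc[1]=1,scc[2]=0,scc[3]=?,scc[4]=?,scc[5]=?,scc[6]=?)
step 4: low=(low[0]=0,low[1]=2,low[2]=0,low[3]=3,low[4]=?,low[5]=4,low[6]=?); scc=(scc[0]=0,scc[1]=1,scc[2]=0,scc[3]=?,scc[4]=?,scc[5]=2,scc[6]=?)
step 5: low=(low[0]=0,low[1]=2,low[2]=0,low[3]=3,low[4]=6,low[5]=4,low[6]=3); scc=(scc[0]=0,scc[1]=1,scc[2]=0,scc[3]=?,scc[4]=3,scc[5]=2,scc[6]=?)
step 6: low=(low[0]=0,low[1]=2,low[2]=0,low[3]=3,low[4]=6,low[5]=4,low[6]=3); scc=(scc[0]=0,scc[1]=1,scc[2]=0,scc[3]=?,scc[4]=3,scc[5]=2,scc[6]=?)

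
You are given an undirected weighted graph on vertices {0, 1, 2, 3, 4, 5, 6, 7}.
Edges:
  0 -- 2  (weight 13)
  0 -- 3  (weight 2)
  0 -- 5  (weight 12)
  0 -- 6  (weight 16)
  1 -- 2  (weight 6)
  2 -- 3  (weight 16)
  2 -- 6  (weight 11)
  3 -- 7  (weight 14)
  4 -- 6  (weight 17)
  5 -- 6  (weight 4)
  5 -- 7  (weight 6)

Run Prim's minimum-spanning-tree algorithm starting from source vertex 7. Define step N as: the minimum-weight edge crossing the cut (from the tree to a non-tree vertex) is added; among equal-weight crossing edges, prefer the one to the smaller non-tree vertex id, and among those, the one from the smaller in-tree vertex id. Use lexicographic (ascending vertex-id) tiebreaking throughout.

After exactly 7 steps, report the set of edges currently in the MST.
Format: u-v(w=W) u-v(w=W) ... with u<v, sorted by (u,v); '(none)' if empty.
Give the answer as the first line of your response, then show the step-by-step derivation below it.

0-3(w=2) 0-5(w=12) 1-2(w=6) 2-6(w=11) 4-6(w=17) 5-6(w=4) 5-7(w=6)

step 1: add edge 5-7 (w=6); MST = {5-7(w=6)}
step 2: add edge 5-6 (w=4); MST = {5-6(w=4) 5-7(w=6)}
step 3: add edge 2-6 (w=11); MST = {2-6(w=11) 5-6(w=4) 5-7(w=6)}
step 4: add edge 1-2 (w=6); MST = {1-2(w=6) 2-6(w=11) 5-6(w=4) 5-7(w=6)}
step 5: add edge 0-5 (w=12); MST = {0-5(w=12) 1-2(w=6) 2-6(w=11) 5-6(w=4) 5-7(w=6)}
step 6: add edge 0-3 (w=2); MST = {0-3(w=2) 0-5(w=12) 1-2(w=6) 2-6(w=11) 5-6(w=4) 5-7(w=6)}
step 7: add edge 4-6 (w=17); MST = {0-3(w=2) 0-5(w=12) 1-2(w=6) 2-6(w=11) 4-6(w=17) 5-6(w=4) 5-7(w=6)}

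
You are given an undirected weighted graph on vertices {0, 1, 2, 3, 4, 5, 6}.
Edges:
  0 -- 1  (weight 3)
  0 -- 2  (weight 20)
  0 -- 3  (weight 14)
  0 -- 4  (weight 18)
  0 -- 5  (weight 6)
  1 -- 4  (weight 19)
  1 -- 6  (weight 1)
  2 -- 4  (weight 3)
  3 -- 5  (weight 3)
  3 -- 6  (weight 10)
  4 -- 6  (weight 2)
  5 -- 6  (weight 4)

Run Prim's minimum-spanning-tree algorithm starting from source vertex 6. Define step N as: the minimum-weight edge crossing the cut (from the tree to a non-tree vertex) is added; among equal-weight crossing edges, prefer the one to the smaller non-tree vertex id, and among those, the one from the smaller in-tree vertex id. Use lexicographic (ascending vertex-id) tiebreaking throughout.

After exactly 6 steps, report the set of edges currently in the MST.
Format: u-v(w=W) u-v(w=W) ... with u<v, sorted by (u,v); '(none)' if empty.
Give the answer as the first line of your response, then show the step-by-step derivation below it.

0-1(w=3) 1-6(w=1) 2-4(w=3) 3-5(w=3) 4-6(w=2) 5-6(w=4)

step 1: add edge 1-6 (w=1); MST = {1-6(w=1)}
step 2: add edge 4-6 (w=2); MST = {1-6(w=1) 4-6(w=2)}
step 3: add edge 0-1 (w=3); MST = {0-1(w=3) 1-6(w=1) 4-6(w=2)}
step 4: add edge 2-4 (w=3); MST = {0-1(w=3) 1-6(w=1) 2-4(w=3) 4-6(w=2)}
step 5: add edge 5-6 (w=4); MST = {0-1(w=3) 1-6(w=1) 2-4(w=3) 4-6(w=2) 5-6(w=4)}
step 6: add edge 3-5 (w=3); MST = {0-1(w=3) 1-6(w=1) 2-4(w=3) 3-5(w=3) 4-6(w=2) 5-6(w=4)}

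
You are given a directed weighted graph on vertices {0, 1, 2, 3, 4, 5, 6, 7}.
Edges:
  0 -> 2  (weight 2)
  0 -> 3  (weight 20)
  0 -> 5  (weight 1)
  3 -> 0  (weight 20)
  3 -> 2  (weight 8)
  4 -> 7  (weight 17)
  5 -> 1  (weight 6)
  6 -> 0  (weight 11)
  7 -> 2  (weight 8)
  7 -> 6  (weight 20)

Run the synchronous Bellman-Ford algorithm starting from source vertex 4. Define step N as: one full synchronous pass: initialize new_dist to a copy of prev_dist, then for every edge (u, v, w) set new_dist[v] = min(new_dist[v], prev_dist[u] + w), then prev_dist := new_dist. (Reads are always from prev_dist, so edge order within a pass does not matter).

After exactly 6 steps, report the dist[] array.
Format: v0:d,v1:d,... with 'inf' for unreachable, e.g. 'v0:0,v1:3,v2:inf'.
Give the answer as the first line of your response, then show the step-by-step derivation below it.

v0:48,v1:55,v2:25,v3:68,v4:0,v5:49,v6:37,v7:17

step 1: dist = v0:inf,v1:inf,v2:inf,v3:inf,v4:0,v5:inf,v6:inf,v7:17
step 2: dist = v0:inf,v1:inf,v2:25,v3:inf,v4:0,v5:inf,v6:37,v7:17
step 3: dist = v0:48,v1:inf,v2:25,v3:inf,v4:0,v5:inf,v6:37,v7:17
step 4: dist = v0:48,v1:inf,v2:25,v3:68,v4:0,v5:49,v6:37,v7:17
step 5: dist = v0:48,v1:55,v2:25,v3:68,v4:0,v5:49,v6:37,v7:17
step 6: dist = v0:48,v1:55,v2:25,v3:68,v4:0,v5:49,v6:37,v7:17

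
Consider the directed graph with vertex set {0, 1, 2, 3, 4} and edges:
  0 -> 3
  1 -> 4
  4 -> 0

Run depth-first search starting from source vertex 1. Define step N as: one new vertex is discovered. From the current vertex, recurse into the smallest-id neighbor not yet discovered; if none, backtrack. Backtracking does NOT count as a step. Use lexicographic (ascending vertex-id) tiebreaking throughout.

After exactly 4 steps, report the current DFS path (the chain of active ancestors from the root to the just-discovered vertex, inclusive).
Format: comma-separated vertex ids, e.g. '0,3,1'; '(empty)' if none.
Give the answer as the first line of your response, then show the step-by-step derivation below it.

1,4,0,3

step 1: discover 1; path=1; order=1
step 2: discover 4; path=1>4; order=1,4
step 3: discover 0; path=1>4>0; order=1,4,0
step 4: discover 3; path=1>4>0>3; order=1,4,0,3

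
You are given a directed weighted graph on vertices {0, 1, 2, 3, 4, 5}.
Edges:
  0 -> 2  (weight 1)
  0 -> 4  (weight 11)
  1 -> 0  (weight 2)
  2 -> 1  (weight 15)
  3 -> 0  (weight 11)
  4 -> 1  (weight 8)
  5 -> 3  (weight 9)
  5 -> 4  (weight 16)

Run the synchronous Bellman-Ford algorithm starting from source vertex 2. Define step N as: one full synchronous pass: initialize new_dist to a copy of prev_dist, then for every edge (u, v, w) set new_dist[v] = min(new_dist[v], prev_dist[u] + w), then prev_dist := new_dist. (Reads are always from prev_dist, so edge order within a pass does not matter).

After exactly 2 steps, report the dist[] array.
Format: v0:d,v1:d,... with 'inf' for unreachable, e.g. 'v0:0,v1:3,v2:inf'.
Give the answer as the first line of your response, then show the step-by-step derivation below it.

v0:17,v1:15,v2:0,v3:inf,v4:inf,v5:inf

step 1: dist = v0:inf,v1:15,v2:0,v3:inf,v4:inf,v5:inf
step 2: dist = v0:17,v1:15,v2:0,v3:inf,v4:inf,v5:inf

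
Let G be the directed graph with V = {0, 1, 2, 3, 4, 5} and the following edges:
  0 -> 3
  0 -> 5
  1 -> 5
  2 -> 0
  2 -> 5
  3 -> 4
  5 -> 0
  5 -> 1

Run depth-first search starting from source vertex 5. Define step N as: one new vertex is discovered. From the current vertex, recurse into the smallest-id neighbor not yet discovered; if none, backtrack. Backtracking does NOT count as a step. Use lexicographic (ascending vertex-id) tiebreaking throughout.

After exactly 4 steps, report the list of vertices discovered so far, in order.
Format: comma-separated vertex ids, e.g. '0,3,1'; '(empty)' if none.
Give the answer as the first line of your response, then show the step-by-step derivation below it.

5,0,3,4

step 1: discover 5; path=5; order=5
step 2: discover 0; path=5>0; order=5,0
step 3: discover 3; path=5>0>3; order=5,0,3
step 4: discover 4; path=5>0>3>4; order=5,0,3,4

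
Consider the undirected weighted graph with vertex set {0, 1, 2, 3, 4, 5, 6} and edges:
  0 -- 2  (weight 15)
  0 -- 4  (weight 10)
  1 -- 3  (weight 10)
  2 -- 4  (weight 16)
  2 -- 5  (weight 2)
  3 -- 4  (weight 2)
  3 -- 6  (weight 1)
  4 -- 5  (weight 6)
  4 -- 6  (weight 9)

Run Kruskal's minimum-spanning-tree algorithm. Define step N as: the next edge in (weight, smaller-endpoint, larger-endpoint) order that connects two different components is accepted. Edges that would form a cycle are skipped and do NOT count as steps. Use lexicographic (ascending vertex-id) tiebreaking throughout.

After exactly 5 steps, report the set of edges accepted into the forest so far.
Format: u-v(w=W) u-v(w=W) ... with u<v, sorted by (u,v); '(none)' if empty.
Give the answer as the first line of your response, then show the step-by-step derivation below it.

0-4(w=10) 2-5(w=2) 3-4(w=2) 3-6(w=1) 4-5(w=6)

step 1: add edge 3-6 (w=1); MST = {3-6(w=1)}
step 2: add edge 2-5 (w=2); MST = {2-5(w=2) 3-6(w=1)}
step 3: add edge 3-4 (w=2); MST = {2-5(w=2) 3-4(w=2) 3-6(w=1)}
step 4: add edge 4-5 (w=6); MST = {2-5(w=2) 3-4(w=2) 3-6(w=1) 4-5(w=6)}
step 5: add edge 0-4 (w=10); MST = {0-4(w=10) 2-5(w=2) 3-4(w=2) 3-6(w=1) 4-5(w=6)}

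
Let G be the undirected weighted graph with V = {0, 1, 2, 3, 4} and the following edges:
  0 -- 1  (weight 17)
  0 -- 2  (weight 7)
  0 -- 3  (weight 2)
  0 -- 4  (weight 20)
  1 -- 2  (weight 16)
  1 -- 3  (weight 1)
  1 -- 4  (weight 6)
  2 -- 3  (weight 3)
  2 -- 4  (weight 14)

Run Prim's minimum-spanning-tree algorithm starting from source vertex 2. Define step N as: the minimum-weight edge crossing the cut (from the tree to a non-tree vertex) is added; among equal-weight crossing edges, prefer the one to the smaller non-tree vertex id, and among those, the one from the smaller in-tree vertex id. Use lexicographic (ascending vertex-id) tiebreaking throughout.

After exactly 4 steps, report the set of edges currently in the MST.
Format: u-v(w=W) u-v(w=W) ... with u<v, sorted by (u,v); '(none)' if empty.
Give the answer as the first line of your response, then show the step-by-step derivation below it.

0-3(w=2) 1-3(w=1) 1-4(w=6) 2-3(w=3)

step 1: add edge 2-3 (w=3); MST = {2-3(w=3)}
step 2: add edge 1-3 (w=1); MST = {1-3(w=1) 2-3(w=3)}
step 3: add edge 0-3 (w=2); MST = {0-3(w=2) 1-3(w=1) 2-3(w=3)}
step 4: add edge 1-4 (w=6); MST = {0-3(w=2) 1-3(w=1) 1-4(w=6) 2-3(w=3)}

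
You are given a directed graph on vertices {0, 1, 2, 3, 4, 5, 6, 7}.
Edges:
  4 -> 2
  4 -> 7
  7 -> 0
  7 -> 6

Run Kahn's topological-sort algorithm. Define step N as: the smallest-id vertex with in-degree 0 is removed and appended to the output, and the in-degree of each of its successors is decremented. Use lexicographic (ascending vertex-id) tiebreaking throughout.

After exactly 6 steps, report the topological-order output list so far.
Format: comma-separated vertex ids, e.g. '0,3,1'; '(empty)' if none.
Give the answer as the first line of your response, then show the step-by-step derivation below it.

1,3,4,2,5,7

step 1: output 1; order=[1]; indeg=(1,0,1,0,0,0,1,1)
step 2: output 3; order=[1,3]; indeg=(1,0,1,0,0,0,1,1)
step 3: output 4; order=[1,3,4]; indeg=(1,0,0,0,0,0,1,0)
step 4: output 2; order=[1,3,4,2]; indeg=(1,0,0,0,0,0,1,0)
step 5: output 5; order=[1,3,4,2,5]; indeg=(1,0,0,0,0,0,1,0)
step 6: output 7; order=[1,3,4,2,5,7]; indeg=(0,0,0,0,0,0,0,0)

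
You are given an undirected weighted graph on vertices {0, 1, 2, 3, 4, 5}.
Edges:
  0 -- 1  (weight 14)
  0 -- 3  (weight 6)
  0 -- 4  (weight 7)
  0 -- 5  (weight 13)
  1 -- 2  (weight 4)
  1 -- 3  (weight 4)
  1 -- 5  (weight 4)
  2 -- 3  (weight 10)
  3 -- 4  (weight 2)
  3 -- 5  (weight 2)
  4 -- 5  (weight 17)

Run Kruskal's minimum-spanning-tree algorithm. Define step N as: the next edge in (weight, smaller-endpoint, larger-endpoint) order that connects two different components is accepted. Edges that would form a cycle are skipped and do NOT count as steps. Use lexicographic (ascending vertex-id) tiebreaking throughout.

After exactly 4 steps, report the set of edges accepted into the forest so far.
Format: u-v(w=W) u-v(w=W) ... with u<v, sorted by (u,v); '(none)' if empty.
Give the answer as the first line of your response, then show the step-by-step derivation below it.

1-2(w=4) 1-3(w=4) 3-4(w=2) 3-5(w=2)

step 1: add edge 3-4 (w=2); MST = {3-4(w=2)}
step 2: add edge 3-5 (w=2); MST = {3-4(w=2) 3-5(w=2)}
step 3: add edge 1-2 (w=4); MST = {1-2(w=4) 3-4(w=2) 3-5(w=2)}
step 4: add edge 1-3 (w=4); MST = {1-2(w=4) 1-3(w=4) 3-4(w=2) 3-5(w=2)}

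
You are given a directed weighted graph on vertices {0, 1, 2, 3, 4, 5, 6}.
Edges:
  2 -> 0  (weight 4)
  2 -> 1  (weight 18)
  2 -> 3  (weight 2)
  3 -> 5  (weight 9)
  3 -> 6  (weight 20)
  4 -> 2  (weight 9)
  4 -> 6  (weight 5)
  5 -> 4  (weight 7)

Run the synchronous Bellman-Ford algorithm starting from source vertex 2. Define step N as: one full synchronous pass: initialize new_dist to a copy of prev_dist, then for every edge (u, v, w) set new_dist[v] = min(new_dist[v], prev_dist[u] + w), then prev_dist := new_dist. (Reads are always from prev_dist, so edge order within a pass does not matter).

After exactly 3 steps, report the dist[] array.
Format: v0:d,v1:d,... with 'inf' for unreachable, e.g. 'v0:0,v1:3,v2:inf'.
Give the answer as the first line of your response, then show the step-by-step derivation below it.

v0:4,v1:18,v2:0,v3:2,v4:18,v5:11,v6:22

step 1: dist = v0:4,v1:18,v2:0,v3:2,v4:inf,v5:inf,v6:inf
step 2: dist = v0:4,v1:18,v2:0,v3:2,v4:inf,v5:11,v6:22
step 3: dist = v0:4,v1:18,v2:0,v3:2,v4:18,v5:11,v6:22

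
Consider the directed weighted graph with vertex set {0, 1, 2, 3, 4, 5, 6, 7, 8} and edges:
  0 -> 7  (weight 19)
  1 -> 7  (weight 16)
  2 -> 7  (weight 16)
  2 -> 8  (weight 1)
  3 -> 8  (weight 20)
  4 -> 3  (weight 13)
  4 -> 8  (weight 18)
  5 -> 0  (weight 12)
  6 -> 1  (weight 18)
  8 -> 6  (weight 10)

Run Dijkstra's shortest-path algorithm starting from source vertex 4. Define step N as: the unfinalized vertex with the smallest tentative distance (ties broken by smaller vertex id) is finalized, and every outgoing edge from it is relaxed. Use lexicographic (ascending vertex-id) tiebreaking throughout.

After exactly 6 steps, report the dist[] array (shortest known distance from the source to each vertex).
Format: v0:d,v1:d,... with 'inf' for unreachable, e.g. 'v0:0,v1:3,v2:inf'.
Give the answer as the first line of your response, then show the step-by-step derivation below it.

v0:inf,v1:46,v2:inf,v3:13,v4:0,v5:inf,v6:28,v7:62,v8:18

step 1: dist = v0:inf,v1:inf,v2:inf,v3:13,v4:0,v5:inf,v6:inf,v7:inf,v8:18
step 2: dist = v0:inf,v1:inf,v2:inf,v3:13,v4:0,v5:inf,v6:inf,v7:inf,v8:18
step 3: dist = v0:inf,v1:inf,v2:inf,v3:13,v4:0,v5:inf,v6:28,v7:inf,v8:18
step 4: dist = v0:inf,v1:46,v2:inf,v3:13,v4:0,v5:inf,v6:28,v7:inf,v8:18
step 5: dist = v0:inf,v1:46,v2:inf,v3:13,v4:0,v5:inf,v6:28,v7:62,v8:18
step 6: dist = v0:inf,v1:46,v2:inf,v3:13,v4:0,v5:inf,v6:28,v7:62,v8:18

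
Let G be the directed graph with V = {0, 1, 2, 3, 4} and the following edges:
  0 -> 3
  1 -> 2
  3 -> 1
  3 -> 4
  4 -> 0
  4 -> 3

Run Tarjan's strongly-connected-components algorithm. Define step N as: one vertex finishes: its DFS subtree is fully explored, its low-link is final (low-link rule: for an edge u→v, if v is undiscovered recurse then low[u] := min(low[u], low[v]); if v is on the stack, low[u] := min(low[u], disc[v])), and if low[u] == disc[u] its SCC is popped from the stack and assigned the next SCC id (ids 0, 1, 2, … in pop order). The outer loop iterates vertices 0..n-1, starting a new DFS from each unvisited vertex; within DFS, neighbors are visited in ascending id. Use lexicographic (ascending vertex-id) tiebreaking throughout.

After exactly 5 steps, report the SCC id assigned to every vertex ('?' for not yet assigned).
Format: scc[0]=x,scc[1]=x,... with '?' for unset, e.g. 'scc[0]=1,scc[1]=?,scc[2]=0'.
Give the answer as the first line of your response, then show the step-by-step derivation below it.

scc[0]=2,scc[1]=1,scc[2]=0,scc[3]=2,scc[4]=2

step 1: low=(low[0]=0,low[1]=2,low[2]=3,low[3]=1,low[4]=?); scc=(scc[0]=?,scc[1]=?,scc[2]=0,scc[3]=?,scc[4]=?)
step 2: low=(low[0]=0,low[1]=2,low[2]=3,low[3]=1,low[4]=?); scc=(scc[0]=?,scc[1]=1,scc[2]=0,scc[3]=?,scc[4]=?)
step 3: low=(low[0]=0,low[1]=2,low[2]=3,low[3]=1,low[4]=0); scc=(scc[0]=?,scc[1]=1,scc[2]=0,scc[3]=?,scc[4]=?)
step 4: low=(low[0]=0,low[1]=2,low[2]=3,low[3]=0,low[4]=0); scc=(scc[0]=?,scc[1]=1,scc[2]=0,scc[3]=?,scc[4]=?)
step 5: low=(low[0]=0,low[1]=2,low[2]=3,low[3]=0,low[4]=0); scc=(scc[0]=2,scc[1]=1,scc[2]=0,scc[3]=2,scc[4]=2)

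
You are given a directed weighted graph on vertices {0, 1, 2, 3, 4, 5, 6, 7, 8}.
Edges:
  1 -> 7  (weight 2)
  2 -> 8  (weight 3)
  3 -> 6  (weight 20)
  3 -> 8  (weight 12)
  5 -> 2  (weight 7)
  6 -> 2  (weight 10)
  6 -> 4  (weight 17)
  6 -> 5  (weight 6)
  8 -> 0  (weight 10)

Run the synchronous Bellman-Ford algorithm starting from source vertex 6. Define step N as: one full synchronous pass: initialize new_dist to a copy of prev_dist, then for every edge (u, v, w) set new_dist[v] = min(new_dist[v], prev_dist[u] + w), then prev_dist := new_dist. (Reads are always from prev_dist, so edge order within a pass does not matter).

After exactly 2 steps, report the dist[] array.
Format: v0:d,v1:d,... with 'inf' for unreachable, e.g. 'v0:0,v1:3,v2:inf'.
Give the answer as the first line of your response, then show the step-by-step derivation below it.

v0:inf,v1:inf,v2:10,v3:inf,v4:17,v5:6,v6:0,v7:inf,v8:13

step 1: dist = v0:inf,v1:inf,v2:10,v3:inf,v4:17,v5:6,v6:0,v7:inf,v8:inf
step 2: dist = v0:inf,v1:inf,v2:10,v3:inf,v4:17,v5:6,v6:0,v7:inf,v8:13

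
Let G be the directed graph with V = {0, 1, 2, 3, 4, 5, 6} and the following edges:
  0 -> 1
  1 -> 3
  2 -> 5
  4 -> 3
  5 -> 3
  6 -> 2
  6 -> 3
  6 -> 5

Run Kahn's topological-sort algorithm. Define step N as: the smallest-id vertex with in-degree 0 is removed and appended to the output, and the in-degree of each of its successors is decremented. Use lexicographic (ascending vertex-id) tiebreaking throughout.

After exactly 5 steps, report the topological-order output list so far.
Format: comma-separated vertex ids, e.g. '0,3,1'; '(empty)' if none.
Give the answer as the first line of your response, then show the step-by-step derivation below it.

0,1,4,6,2

step 1: output 0; order=[0]; indeg=(0,0,1,4,0,2,0)
step 2: output 1; order=[0,1]; indeg=(0,0,1,3,0,2,0)
step 3: output 4; order=[0,1,4]; indeg=(0,0,1,2,0,2,0)
step 4: output 6; order=[0,1,4,6]; indeg=(0,0,0,1,0,1,0)
step 5: output 2; order=[0,1,4,6,2]; indeg=(0,0,0,1,0,0,0)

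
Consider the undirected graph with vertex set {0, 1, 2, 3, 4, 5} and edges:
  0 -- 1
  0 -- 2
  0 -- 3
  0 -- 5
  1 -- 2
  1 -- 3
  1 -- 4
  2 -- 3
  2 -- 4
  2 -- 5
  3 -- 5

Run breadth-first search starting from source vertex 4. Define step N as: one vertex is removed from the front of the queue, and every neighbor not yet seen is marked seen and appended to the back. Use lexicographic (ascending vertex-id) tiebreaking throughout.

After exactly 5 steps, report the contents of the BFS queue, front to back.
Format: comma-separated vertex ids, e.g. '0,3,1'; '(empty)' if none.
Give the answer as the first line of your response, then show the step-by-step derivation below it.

5

step 1: dequeue 4; queue=[1,2]; order=4
step 2: dequeue 1; queue=[2,0,3]; order=4,1
step 3: dequeue 2; queue=[0,3,5]; order=4,1,2
step 4: dequeue 0; queue=[3,5]; order=4,1,2,0
step 5: dequeue 3; queue=[5]; order=4,1,2,0,3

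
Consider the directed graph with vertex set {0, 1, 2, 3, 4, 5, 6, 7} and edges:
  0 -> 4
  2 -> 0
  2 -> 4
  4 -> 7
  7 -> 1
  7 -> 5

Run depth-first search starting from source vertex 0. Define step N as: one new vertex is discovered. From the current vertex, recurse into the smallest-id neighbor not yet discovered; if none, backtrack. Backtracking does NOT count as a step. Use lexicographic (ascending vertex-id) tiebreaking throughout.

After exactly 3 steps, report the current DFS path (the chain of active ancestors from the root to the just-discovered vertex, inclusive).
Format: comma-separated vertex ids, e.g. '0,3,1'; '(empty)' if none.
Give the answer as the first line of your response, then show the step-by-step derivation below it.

0,4,7

step 1: discover 0; path=0; order=0
step 2: discover 4; path=0>4; order=0,4
step 3: discover 7; path=0>4>7; order=0,4,7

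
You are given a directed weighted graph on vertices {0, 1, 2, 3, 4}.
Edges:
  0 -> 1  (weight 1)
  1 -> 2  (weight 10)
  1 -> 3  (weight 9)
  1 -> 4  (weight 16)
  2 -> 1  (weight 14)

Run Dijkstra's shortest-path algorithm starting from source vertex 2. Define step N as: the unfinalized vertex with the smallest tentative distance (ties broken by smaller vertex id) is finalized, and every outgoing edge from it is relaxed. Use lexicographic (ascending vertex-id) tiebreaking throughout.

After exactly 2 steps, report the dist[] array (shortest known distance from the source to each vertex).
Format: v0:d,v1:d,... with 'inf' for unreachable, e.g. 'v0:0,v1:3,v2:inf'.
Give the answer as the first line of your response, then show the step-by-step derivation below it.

v0:inf,v1:14,v2:0,v3:23,v4:30

step 1: dist = v0:inf,v1:14,v2:0,v3:inf,v4:inf
step 2: dist = v0:inf,v1:14,v2:0,v3:23,v4:30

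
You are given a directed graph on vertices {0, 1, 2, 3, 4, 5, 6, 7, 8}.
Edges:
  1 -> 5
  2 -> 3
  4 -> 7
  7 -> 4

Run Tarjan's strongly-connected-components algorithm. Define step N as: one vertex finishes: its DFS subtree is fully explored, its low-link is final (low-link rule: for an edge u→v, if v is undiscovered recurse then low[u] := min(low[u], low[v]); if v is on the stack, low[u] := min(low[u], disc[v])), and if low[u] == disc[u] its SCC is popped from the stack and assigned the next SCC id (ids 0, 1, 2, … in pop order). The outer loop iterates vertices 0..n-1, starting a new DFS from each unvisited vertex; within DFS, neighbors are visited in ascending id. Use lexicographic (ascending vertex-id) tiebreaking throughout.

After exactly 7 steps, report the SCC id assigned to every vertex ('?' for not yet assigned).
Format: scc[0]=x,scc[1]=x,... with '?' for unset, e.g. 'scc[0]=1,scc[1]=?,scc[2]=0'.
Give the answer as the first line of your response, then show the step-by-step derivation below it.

scc[0]=0,scc[1]=2,scc[2]=4,scc[3]=3,scc[4]=5,scc[5]=1,scc[6]=?,scc[7]=5,scc[8]=?

step 1: low=(low[0]=0,low[1]=?,low[2]=?,low[3]=?,low[4]=?,low[5]=?,low[6]=?,low[7]=?,low[8]=?); scc=(scc[0]=0,scc[1]=?,scc[2]=?,scc[3]=?,scc[4]=?,scc[5]=?,scc[6]=?,scc[7]=?,scc[8]=?)
step 2: low=(low[0]=0,low[1]=1,low[2]=?,low[3]=?,low[4]=?,low[5]=2,low[6]=?,low[7]=?,low[8]=?); scc=(scc[0]=0,scc[1]=?,scc[2]=?,scc[3]=?,scc[4]=?,scc[5]=1,scc[6]=?,scc[7]=?,scc[8]=?)
step 3: low=(low[0]=0,low[1]=1,low[2]=?,low[3]=?,low[4]=?,low[5]=2,low[6]=?,low[7]=?,low[8]=?); scc=(scc[0]=0,scc[1]=2,scc[2]=?,scc[3]=?,scc[4]=?,scc[5]=1,scc[6]=?,scc[7]=?,scc[8]=?)
step 4: low=(low[0]=0,low[1]=1,low[2]=3,low[3]=4,low[4]=?,low[5]=2,low[6]=?,low[7]=?,low[8]=?); scc=(scc[0]=0,scc[1]=2,scc[2]=?,scc[3]=3,scc[4]=?,scc[5]=1,scc[6]=?,scc[7]=?,scc[8]=?)
step 5: low=(low[0]=0,low[1]=1,low[2]=3,low[3]=4,low[4]=?,low[5]=2,low[6]=?,low[7]=?,low[8]=?); scc=(scc[0]=0,scc[1]=2,scc[2]=4,scc[3]=3,scc[4]=?,scc[5]=1,scc[6]=?,scc[7]=?,scc[8]=?)
step 6: low=(low[0]=0,low[1]=1,low[2]=3,low[3]=4,low[4]=5,low[5]=2,low[6]=?,low[7]=5,low[8]=?); scc=(scc[0]=0,scc[1]=2,scc[2]=4,scc[3]=3,scc[4]=?,scc[5]=1,scc[6]=?,scc[7]=?,scc[8]=?)
step 7: low=(low[0]=0,low[1]=1,low[2]=3,low[3]=4,low[4]=5,low[5]=2,low[6]=?,low[7]=5,low[8]=?); scc=(scc[0]=0,scc[1]=2,scc[2]=4,scc[3]=3,scc[4]=5,scc[5]=1,scc[6]=?,scc[7]=5,scc[8]=?)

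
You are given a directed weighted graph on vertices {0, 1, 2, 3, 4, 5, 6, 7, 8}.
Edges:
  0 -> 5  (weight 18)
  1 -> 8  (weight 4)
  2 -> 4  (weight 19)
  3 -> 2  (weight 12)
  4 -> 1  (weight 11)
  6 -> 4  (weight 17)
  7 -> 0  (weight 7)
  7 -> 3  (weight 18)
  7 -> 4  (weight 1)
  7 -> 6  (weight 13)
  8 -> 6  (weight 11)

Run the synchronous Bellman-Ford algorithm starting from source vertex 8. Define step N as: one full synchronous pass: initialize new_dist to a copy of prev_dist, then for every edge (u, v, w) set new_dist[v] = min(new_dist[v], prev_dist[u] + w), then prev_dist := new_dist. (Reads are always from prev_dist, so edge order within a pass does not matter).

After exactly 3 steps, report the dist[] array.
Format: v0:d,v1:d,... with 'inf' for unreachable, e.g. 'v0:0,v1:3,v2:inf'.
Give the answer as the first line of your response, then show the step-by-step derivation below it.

v0:inf,v1:39,v2:inf,v3:inf,v4:28,v5:inf,v6:11,v7:inf,v8:0

step 1: dist = v0:inf,v1:inf,v2:inf,v3:inf,v4:inf,v5:inf,v6:11,v7:inf,v8:0
step 2: dist = v0:inf,v1:inf,v2:inf,v3:inf,v4:28,v5:inf,v6:11,v7:inf,v8:0
step 3: dist = v0:inf,v1:39,v2:inf,v3:inf,v4:28,v5:inf,v6:11,v7:inf,v8:0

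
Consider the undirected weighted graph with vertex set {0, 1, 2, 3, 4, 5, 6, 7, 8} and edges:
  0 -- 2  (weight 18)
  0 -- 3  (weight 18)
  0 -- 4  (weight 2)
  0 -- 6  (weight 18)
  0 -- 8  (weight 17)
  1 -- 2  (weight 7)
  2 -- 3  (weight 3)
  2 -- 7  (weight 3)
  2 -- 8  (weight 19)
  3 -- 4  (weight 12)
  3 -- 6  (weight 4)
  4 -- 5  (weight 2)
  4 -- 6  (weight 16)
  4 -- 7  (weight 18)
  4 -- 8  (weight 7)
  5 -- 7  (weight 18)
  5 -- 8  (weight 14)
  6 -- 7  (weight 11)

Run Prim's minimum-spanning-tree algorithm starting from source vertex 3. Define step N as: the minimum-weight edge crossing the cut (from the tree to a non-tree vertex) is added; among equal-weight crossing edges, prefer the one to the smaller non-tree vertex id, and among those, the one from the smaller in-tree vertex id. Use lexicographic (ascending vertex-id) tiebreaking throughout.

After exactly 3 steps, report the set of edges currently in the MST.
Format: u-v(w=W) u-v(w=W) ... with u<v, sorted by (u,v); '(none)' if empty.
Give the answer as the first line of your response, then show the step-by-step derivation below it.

2-3(w=3) 2-7(w=3) 3-6(w=4)

step 1: add edge 2-3 (w=3); MST = {2-3(w=3)}
step 2: add edge 2-7 (w=3); MST = {2-3(w=3) 2-7(w=3)}
step 3: add edge 3-6 (w=4); MST = {2-3(w=3) 2-7(w=3) 3-6(w=4)}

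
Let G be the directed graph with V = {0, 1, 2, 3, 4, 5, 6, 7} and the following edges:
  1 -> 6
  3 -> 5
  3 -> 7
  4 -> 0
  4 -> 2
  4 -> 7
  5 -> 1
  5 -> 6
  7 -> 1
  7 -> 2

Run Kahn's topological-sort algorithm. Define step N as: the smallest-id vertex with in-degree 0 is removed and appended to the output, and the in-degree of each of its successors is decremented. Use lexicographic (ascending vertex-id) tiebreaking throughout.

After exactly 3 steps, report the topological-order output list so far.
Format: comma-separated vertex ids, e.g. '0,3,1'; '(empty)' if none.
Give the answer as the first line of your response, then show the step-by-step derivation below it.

3,4,0

step 1: output 3; order=[3]; indeg=(1,2,2,0,0,0,2,1)
step 2: output 4; order=[3,4]; indeg=(0,2,1,0,0,0,2,0)
step 3: output 0; order=[3,4,0]; indeg=(0,2,1,0,0,0,2,0)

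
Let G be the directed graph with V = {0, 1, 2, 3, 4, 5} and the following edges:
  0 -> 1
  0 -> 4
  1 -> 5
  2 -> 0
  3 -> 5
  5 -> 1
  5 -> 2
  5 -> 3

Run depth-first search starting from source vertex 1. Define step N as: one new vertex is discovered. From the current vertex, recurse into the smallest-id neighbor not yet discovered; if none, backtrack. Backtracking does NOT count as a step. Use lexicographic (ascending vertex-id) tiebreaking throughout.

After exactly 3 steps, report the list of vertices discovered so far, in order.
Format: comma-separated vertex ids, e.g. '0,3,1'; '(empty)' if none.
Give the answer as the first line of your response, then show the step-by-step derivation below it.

1,5,2

step 1: discover 1; path=1; order=1
step 2: discover 5; path=1>5; order=1,5
step 3: discover 2; path=1>5>2; order=1,5,2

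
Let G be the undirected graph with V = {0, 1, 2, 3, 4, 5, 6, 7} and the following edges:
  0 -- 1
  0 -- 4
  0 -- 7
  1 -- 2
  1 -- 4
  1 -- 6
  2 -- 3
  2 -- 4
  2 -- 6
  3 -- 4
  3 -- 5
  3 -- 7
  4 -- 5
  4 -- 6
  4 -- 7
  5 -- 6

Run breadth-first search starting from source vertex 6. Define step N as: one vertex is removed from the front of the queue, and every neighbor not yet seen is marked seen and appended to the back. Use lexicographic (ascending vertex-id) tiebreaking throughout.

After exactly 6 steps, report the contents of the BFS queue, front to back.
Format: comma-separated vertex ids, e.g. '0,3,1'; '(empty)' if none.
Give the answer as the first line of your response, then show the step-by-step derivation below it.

3,7

step 1: dequeue 6; queue=[1,2,4,5]; order=6
step 2: dequeue 1; queue=[2,4,5,0]; order=6,1
step 3: dequeue 2; queue=[4,5,0,3]; order=6,1,2
step 4: dequeue 4; queue=[5,0,3,7]; order=6,1,2,4
step 5: dequeue 5; queue=[0,3,7]; order=6,1,2,4,5
step 6: dequeue 0; queue=[3,7]; order=6,1,2,4,5,0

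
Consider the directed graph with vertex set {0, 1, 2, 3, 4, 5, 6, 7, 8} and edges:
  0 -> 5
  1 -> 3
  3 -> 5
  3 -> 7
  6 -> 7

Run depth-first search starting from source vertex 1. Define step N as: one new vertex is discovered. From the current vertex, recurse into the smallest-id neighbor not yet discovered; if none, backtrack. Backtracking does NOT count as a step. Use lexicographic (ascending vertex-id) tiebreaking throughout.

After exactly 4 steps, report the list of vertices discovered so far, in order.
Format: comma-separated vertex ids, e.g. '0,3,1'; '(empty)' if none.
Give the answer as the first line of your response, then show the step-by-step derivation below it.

1,3,5,7

step 1: discover 1; path=1; order=1
step 2: discover 3; path=1>3; order=1,3
step 3: discover 5; path=1>3>5; order=1,3,5
step 4: discover 7; path=1>3>7; order=1,3,5,7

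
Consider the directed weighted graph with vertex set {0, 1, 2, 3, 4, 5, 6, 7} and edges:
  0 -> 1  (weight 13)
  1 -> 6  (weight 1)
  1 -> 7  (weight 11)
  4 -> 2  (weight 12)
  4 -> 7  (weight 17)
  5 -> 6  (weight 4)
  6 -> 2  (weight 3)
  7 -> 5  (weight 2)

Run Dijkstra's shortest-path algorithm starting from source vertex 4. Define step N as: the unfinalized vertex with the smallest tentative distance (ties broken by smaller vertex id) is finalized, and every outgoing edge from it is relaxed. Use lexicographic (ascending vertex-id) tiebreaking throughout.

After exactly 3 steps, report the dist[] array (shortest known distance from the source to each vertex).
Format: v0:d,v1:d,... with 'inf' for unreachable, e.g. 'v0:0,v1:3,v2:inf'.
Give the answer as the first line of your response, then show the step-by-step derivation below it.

v0:inf,v1:inf,v2:12,v3:inf,v4:0,v5:19,v6:inf,v7:17

step 1: dist = v0:inf,v1:inf,v2:12,v3:inf,v4:0,v5:inf,v6:inf,v7:17
step 2: dist = v0:inf,v1:inf,v2:12,v3:inf,v4:0,v5:inf,v6:inf,v7:17
step 3: dist = v0:inf,v1:inf,v2:12,v3:inf,v4:0,v5:19,v6:inf,v7:17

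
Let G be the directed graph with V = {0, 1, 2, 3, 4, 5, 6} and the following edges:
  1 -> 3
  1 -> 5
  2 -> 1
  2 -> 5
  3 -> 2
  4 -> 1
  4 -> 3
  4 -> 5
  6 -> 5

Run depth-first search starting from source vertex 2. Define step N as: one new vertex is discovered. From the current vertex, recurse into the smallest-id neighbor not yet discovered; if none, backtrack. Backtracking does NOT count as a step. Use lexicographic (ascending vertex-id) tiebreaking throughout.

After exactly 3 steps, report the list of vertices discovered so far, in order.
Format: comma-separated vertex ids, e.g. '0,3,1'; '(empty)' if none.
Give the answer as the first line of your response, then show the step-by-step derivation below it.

2,1,3

step 1: discover 2; path=2; order=2
step 2: discover 1; path=2>1; order=2,1
step 3: discover 3; path=2>1>3; order=2,1,3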